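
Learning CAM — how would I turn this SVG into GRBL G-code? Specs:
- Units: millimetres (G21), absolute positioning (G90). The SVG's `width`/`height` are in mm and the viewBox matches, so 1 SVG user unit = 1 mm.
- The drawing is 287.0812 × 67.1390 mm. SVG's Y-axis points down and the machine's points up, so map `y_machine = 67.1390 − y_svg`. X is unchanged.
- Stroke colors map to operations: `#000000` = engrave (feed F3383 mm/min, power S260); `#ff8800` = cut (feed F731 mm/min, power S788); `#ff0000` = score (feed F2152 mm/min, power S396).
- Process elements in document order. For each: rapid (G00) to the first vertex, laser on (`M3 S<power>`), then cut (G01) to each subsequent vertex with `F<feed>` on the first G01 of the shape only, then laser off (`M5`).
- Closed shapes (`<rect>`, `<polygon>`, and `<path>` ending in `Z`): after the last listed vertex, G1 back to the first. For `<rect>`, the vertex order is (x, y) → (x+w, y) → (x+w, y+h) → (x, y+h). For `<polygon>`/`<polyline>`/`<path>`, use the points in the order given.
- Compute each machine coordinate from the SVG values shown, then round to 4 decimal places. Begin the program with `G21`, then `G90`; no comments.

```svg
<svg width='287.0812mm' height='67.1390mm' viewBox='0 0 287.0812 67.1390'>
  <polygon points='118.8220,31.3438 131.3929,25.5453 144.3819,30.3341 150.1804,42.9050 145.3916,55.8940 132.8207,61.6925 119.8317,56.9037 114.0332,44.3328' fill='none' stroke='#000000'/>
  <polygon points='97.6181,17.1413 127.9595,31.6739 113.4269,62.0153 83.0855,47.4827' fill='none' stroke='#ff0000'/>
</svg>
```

viewBox `0 0 287.0812 67.1390` with mm width/height → 1 unit = 1 mm. Flip: y_m = 67.1390 − y_svg.

**Shape 1** — `<polygon>` regular polygon, stroke `#000000` → engrave (S260, F3383). Machine vertices: (118.8220,35.7952) → (131.3929,41.5937) → (144.3819,36.8049) → (150.1804,24.2340) → (145.3916,11.2450) → (132.8207,5.4465) → (119.8317,10.2353) → (114.0332,22.8062) → (118.8220,35.7952). Closed: final G1 returns to the first vertex.

**Shape 2** — `<polygon>` regular polygon, stroke `#ff0000` → score (S396, F2152). Machine vertices: (97.6181,49.9977) → (127.9595,35.4651) → (113.4269,5.1237) → (83.0855,19.6563) → (97.6181,49.9977). Closed: final G1 returns to the first vertex.

G21
G90
G00 X118.8220 Y35.7952
M3 S260
G01 X131.3929 Y41.5937 F3383
G01 X144.3819 Y36.8049
G01 X150.1804 Y24.2340
G01 X145.3916 Y11.2450
G01 X132.8207 Y5.4465
G01 X119.8317 Y10.2353
G01 X114.0332 Y22.8062
G01 X118.8220 Y35.7952
M5
G00 X97.6181 Y49.9977
M3 S396
G01 X127.9595 Y35.4651 F2152
G01 X113.4269 Y5.1237
G01 X83.0855 Y19.6563
G01 X97.6181 Y49.9977
M5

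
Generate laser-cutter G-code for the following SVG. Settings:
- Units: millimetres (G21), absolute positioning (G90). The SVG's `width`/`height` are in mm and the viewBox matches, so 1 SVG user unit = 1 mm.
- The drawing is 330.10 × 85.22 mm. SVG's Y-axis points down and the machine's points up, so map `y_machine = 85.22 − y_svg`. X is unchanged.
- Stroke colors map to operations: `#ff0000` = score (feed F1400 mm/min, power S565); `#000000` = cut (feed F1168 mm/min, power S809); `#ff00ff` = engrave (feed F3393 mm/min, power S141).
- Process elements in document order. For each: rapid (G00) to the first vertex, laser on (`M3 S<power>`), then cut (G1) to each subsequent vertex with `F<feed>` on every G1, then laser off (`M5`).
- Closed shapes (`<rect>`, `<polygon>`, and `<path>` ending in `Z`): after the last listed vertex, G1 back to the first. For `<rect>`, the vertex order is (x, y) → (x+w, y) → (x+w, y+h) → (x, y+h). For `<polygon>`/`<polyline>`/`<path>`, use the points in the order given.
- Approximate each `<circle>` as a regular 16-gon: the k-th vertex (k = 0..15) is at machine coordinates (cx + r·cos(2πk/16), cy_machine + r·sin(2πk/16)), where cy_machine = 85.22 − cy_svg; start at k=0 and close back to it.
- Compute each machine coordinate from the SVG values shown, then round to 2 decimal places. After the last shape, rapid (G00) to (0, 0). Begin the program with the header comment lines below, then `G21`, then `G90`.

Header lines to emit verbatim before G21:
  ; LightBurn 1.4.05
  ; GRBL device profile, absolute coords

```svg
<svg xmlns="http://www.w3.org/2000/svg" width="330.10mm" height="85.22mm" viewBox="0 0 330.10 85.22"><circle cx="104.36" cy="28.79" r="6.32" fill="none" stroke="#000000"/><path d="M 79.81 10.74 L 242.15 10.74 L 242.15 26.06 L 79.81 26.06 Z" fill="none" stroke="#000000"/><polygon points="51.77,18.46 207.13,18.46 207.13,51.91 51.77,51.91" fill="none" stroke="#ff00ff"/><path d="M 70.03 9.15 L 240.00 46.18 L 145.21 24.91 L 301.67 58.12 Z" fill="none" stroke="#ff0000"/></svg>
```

viewBox `0 0 330.10 85.22` with mm width/height → 1 unit = 1 mm. Flip: y_m = 85.22 − y_svg.

**Shape 1** — `<circle>` circle, stroke `#000000` → cut (S809, F1168). Machine vertices: (110.68,56.43) → (110.20,58.85) → (108.83,60.90) → (106.78,62.27) → (104.36,62.75) → (101.94,62.27) → (99.89,60.90) → (98.52,58.85) → (98.04,56.43) → (98.52,54.01) → (99.89,51.96) → (101.94,50.59) → (104.36,50.11) → (106.78,50.59) → (108.83,51.96) → (110.20,54.01) → (110.68,56.43). Closed: final G1 returns to the first vertex.

**Shape 2** — `<path>` rectangle, stroke `#000000` → cut (S809, F1168). Machine vertices: (79.81,74.48) → (242.15,74.48) → (242.15,59.16) → (79.81,59.16) → (79.81,74.48). Closed: final G1 returns to the first vertex.

**Shape 3** — `<polygon>` rectangle, stroke `#ff00ff` → engrave (S141, F3393). Machine vertices: (51.77,66.76) → (207.13,66.76) → (207.13,33.31) → (51.77,33.31) → (51.77,66.76). Closed: final G1 returns to the first vertex.

**Shape 4** — `<path>` closed polygon, stroke `#ff0000` → score (S565, F1400). Machine vertices: (70.03,76.07) → (240.00,39.04) → (145.21,60.31) → (301.67,27.10) → (70.03,76.07). Closed: final G1 returns to the first vertex.

; LightBurn 1.4.05
; GRBL device profile, absolute coords
G21
G90
G00 X110.68 Y56.43
M3 S809
G1 X110.20 Y58.85 F1168
G1 X108.83 Y60.90 F1168
G1 X106.78 Y62.27 F1168
G1 X104.36 Y62.75 F1168
G1 X101.94 Y62.27 F1168
G1 X99.89 Y60.90 F1168
G1 X98.52 Y58.85 F1168
G1 X98.04 Y56.43 F1168
G1 X98.52 Y54.01 F1168
G1 X99.89 Y51.96 F1168
G1 X101.94 Y50.59 F1168
G1 X104.36 Y50.11 F1168
G1 X106.78 Y50.59 F1168
G1 X108.83 Y51.96 F1168
G1 X110.20 Y54.01 F1168
G1 X110.68 Y56.43 F1168
M5
G00 X79.81 Y74.48
M3 S809
G1 X242.15 Y74.48 F1168
G1 X242.15 Y59.16 F1168
G1 X79.81 Y59.16 F1168
G1 X79.81 Y74.48 F1168
M5
G00 X51.77 Y66.76
M3 S141
G1 X207.13 Y66.76 F3393
G1 X207.13 Y33.31 F3393
G1 X51.77 Y33.31 F3393
G1 X51.77 Y66.76 F3393
M5
G00 X70.03 Y76.07
M3 S565
G1 X240.00 Y39.04 F1400
G1 X145.21 Y60.31 F1400
G1 X301.67 Y27.10 F1400
G1 X70.03 Y76.07 F1400
M5
G00 X0.00 Y0.00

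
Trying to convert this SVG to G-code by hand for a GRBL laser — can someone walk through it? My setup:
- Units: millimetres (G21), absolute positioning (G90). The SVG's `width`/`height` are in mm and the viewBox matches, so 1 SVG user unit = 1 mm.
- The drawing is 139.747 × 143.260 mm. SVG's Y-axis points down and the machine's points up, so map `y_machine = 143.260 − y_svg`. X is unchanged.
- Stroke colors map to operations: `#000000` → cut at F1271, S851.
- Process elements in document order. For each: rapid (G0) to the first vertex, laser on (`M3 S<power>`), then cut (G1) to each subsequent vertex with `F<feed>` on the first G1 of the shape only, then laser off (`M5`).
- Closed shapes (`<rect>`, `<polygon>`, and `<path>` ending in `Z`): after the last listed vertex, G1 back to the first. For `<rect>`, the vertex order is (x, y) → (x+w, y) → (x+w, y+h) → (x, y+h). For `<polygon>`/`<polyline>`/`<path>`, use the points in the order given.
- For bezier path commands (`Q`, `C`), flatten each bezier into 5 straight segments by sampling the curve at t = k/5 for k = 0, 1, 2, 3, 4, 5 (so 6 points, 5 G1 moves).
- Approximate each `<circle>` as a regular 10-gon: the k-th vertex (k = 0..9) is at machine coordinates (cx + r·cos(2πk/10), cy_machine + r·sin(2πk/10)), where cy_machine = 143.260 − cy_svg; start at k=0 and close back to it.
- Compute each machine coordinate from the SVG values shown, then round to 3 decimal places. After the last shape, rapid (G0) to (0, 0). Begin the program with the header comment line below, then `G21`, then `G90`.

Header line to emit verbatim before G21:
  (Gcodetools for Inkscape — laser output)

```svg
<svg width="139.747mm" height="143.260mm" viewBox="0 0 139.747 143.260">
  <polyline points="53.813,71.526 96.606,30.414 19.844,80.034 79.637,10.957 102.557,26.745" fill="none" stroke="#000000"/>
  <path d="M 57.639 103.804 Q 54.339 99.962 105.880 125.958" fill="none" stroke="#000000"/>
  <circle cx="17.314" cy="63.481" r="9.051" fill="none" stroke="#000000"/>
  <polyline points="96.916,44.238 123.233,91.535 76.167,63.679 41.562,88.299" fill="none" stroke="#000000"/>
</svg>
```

viewBox `0 0 139.747 143.260` with mm width/height → 1 unit = 1 mm. Flip: y_m = 143.260 − y_svg.

**Shape 1** — `<polyline>` open polyline, stroke `#000000` → cut (S851, F1271). Machine vertices: (53.813,71.734) → (96.606,112.846) → (19.844,63.226) → (79.637,132.303) → (102.557,116.515). Open path.

**Shape 2** — `<path>` quadratic bezier, stroke `#000000` → cut (S851, F1271). Control points (SVG): P0=(57.639,103.804), P1=(54.339,99.962), P2=(105.880,125.958); sampled at t=k/5. Machine vertices: (57.639,39.456) → (58.513,39.799) → (63.774,37.756) → (73.422,33.325) → (87.457,26.507) → (105.880,17.302). Open path.

**Shape 3** — `<circle>` circle, stroke `#000000` → cut (S851, F1271). Machine vertices: (26.365,79.779) → (24.636,85.099) → (20.111,88.387) → (14.517,88.387) → (9.992,85.099) → (8.263,79.779) → (9.992,74.459) → (14.517,71.171) → (20.111,71.171) → (24.636,74.459) → (26.365,79.779). Closed: final G1 returns to the first vertex.

**Shape 4** — `<polyline>` open polyline, stroke `#000000` → cut (S851, F1271). Machine vertices: (96.916,99.022) → (123.233,51.725) → (76.167,79.581) → (41.562,54.961). Open path.

(Gcodetools for Inkscape — laser output)
G21
G90
G0 X53.813 Y71.734
M3 S851
G1 X96.606 Y112.846 F1271
G1 X19.844 Y63.226
G1 X79.637 Y132.303
G1 X102.557 Y116.515
M5
G0 X57.639 Y39.456
M3 S851
G1 X58.513 Y39.799 F1271
G1 X63.774 Y37.756
G1 X73.422 Y33.325
G1 X87.457 Y26.507
G1 X105.880 Y17.302
M5
G0 X26.365 Y79.779
M3 S851
G1 X24.636 Y85.099 F1271
G1 X20.111 Y88.387
G1 X14.517 Y88.387
G1 X9.992 Y85.099
G1 X8.263 Y79.779
G1 X9.992 Y74.459
G1 X14.517 Y71.171
G1 X20.111 Y71.171
G1 X24.636 Y74.459
G1 X26.365 Y79.779
M5
G0 X96.916 Y99.022
M3 S851
G1 X123.233 Y51.725 F1271
G1 X76.167 Y79.581
G1 X41.562 Y54.961
M5
G0 X0.000 Y0.000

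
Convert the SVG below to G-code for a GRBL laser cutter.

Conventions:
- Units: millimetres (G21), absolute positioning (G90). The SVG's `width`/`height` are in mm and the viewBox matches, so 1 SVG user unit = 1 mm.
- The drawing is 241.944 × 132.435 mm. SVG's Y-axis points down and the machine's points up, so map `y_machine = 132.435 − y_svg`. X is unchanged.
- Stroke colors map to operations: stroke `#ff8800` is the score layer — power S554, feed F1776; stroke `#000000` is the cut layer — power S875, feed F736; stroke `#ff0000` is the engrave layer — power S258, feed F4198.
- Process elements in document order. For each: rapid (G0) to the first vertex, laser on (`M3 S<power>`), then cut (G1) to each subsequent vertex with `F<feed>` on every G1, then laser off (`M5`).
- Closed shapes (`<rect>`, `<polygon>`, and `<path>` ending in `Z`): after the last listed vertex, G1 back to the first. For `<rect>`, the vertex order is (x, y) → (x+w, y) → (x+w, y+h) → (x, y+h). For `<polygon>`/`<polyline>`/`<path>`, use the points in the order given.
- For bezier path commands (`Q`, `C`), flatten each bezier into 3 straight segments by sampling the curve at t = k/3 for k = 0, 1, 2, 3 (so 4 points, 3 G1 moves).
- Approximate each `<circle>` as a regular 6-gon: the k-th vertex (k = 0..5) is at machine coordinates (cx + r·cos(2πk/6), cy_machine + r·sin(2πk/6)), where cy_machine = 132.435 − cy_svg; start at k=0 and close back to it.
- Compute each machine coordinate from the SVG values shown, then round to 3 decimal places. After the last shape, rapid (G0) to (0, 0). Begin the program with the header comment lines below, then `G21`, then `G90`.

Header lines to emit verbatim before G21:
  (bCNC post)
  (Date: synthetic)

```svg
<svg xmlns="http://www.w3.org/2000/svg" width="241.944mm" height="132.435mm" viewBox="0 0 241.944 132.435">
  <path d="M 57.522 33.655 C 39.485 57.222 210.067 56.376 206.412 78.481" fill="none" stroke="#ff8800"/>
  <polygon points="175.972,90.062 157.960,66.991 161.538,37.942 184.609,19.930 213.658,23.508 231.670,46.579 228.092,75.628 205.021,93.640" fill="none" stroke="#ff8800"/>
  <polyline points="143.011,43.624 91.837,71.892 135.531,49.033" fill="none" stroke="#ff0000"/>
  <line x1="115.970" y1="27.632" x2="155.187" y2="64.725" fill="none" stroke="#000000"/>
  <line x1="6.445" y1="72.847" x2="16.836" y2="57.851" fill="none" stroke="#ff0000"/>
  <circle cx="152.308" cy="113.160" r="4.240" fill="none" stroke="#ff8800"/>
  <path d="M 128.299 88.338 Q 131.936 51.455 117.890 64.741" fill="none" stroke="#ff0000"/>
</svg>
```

1 u = 1 mm; y_m = 132.435 − y.

[1] `<path>` cubic bezier, #ff8800→score S554 F1776: (57.522,98.780) → (88.919,81.596) → (165.427,70.163) → (206.412,53.954)

[2] `<polygon>` regular polygon, #ff8800→score S554 F1776: (175.972,42.373) → (157.960,65.444) → (161.538,94.493) → (184.609,112.505) → (213.658,108.927) → (231.670,85.856) → (228.092,56.807) → (205.021,38.795) → (175.972,42.373) (closed)

[3] `<polyline>` open polyline, #ff0000→engrave S258 F4198: (143.011,88.811) → (91.837,60.543) → (135.531,83.402)

[4] `<line>` line segment, #000000→cut S875 F736: (115.970,104.803) → (155.187,67.710)

[5] `<line>` line segment, #ff0000→engrave S258 F4198: (6.445,59.588) → (16.836,74.584)

[6] `<circle>` circle, #ff8800→score S554 F1776: (156.548,19.275) → (154.428,22.947) → (150.188,22.947) → (148.068,19.275) → (150.188,15.603) → (154.428,15.603) → (156.548,19.275) (closed)

[7] `<path>` quadratic bezier, #ff0000→engrave S258 F4198: (128.299,44.097) → (128.759,63.111) → (125.289,70.977) → (117.890,67.694)

(bCNC post)
(Date: synthetic)
G21
G90
G0 X57.522 Y98.780
M3 S554
G1 X88.919 Y81.596 F1776
G1 X165.427 Y70.163 F1776
G1 X206.412 Y53.954 F1776
M5
G0 X175.972 Y42.373
M3 S554
G1 X157.960 Y65.444 F1776
G1 X161.538 Y94.493 F1776
G1 X184.609 Y112.505 F1776
G1 X213.658 Y108.927 F1776
G1 X231.670 Y85.856 F1776
G1 X228.092 Y56.807 F1776
G1 X205.021 Y38.795 F1776
G1 X175.972 Y42.373 F1776
M5
G0 X143.011 Y88.811
M3 S258
G1 X91.837 Y60.543 F4198
G1 X135.531 Y83.402 F4198
M5
G0 X115.970 Y104.803
M3 S875
G1 X155.187 Y67.710 F736
M5
G0 X6.445 Y59.588
M3 S258
G1 X16.836 Y74.584 F4198
M5
G0 X156.548 Y19.275
M3 S554
G1 X154.428 Y22.947 F1776
G1 X150.188 Y22.947 F1776
G1 X148.068 Y19.275 F1776
G1 X150.188 Y15.603 F1776
G1 X154.428 Y15.603 F1776
G1 X156.548 Y19.275 F1776
M5
G0 X128.299 Y44.097
M3 S258
G1 X128.759 Y63.111 F4198
G1 X125.289 Y70.977 F4198
G1 X117.890 Y67.694 F4198
M5
G0 X0.000 Y0.000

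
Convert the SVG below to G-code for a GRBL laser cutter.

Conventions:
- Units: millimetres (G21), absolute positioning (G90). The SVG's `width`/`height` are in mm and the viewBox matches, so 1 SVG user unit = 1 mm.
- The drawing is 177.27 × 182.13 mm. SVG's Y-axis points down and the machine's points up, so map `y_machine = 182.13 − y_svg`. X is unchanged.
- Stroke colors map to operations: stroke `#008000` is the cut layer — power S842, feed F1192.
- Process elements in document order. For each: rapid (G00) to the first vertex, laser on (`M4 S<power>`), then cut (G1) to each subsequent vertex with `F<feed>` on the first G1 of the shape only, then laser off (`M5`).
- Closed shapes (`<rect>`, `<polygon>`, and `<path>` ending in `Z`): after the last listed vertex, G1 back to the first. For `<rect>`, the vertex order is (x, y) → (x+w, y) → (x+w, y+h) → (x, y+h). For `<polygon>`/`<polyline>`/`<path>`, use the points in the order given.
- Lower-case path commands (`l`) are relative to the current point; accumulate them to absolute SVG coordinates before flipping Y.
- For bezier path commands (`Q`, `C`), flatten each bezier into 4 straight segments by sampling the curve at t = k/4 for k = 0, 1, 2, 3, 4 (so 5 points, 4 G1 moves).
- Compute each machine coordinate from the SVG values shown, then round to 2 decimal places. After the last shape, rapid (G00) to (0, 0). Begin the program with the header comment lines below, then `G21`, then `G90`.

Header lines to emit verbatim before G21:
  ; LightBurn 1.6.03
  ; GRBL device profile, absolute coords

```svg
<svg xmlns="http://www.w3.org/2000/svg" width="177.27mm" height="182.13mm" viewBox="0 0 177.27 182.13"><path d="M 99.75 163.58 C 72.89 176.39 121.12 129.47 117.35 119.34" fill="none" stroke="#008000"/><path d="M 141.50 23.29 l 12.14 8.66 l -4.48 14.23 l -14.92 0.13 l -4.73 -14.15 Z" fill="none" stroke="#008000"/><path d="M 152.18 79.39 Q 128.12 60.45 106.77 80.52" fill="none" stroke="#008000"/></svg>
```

; LightBurn 1.6.03
; GRBL device profile, absolute coords
G21
G90
G00 X99.75 Y18.55
M4 S842
G1 X91.70 Y18.63 F1192
G1 X99.89 Y32.07
G1 X112.41 Y49.80
G1 X117.35 Y62.79
M5
G00 X141.50 Y158.84
M4 S842
G1 X153.64 Y150.18 F1192
G1 X149.16 Y135.95
G1 X134.24 Y135.82
G1 X129.51 Y149.97
G1 X141.50 Y158.84
M5
G00 X152.18 Y102.74
M4 S842
G1 X140.32 Y109.77 F1192
G1 X128.80 Y111.93
G1 X117.61 Y109.21
G1 X106.77 Y101.61
M5
G00 X0.00 Y0.00

Since the viewBox matches the mm dimensions, user units are millimetres directly. The only transform is the Y-flip y_m = 182.13 − y_svg.

Shape 1 is a cubic bezier drawn with `<path>`. Its stroke #008000 means cut at S842, F1192. After flipping Y the toolpath is (99.75,18.55) → (91.70,18.63) → (99.89,32.07) → (112.41,49.80) → (117.35,62.79).

Shape 2 is a regular polygon drawn with `<path>`. Its stroke #008000 means cut at S842, F1192. After flipping Y the toolpath is (141.50,158.84) → (153.64,150.18) → (149.16,135.95) → (134.24,135.82) → (129.51,149.97) → (141.50,158.84), returning to the start.

Shape 3 is a quadratic bezier drawn with `<path>`. Its stroke #008000 means cut at S842, F1192. After flipping Y the toolpath is (152.18,102.74) → (140.32,109.77) → (128.80,111.93) → (117.61,109.21) → (106.77,101.61).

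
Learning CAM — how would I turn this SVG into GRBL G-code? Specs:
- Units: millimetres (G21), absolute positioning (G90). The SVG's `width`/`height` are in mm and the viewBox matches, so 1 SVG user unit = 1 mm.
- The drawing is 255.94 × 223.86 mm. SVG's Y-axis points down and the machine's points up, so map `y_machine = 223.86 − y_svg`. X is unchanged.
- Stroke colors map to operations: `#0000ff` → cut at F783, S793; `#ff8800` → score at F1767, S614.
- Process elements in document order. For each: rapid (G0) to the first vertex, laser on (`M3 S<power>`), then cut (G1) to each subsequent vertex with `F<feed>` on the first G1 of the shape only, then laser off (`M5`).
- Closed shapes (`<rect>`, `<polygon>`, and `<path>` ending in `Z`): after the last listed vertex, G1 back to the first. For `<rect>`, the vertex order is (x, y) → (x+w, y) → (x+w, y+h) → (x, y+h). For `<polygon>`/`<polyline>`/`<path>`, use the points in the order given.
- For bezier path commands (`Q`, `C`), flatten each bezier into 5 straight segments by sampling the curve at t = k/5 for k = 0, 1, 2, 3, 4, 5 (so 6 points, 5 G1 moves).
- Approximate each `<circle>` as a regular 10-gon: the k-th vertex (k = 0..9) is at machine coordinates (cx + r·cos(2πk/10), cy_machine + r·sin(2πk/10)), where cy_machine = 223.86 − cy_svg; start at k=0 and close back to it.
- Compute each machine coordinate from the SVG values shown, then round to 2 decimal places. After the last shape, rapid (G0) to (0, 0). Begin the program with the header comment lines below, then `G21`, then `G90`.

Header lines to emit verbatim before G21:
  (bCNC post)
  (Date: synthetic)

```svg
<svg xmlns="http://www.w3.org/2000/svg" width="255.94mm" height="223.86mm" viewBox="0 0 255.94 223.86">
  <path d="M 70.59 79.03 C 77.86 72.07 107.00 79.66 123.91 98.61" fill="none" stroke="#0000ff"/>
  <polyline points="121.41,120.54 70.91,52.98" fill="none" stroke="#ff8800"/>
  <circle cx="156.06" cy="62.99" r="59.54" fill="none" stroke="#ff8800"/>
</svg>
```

(bCNC post)
(Date: synthetic)
G21
G90
G0 X70.59 Y144.83
M3 S793
G1 X77.30 Y147.29 F783
G1 X87.63 Y146.40
G1 X99.93 Y142.33
G1 X112.57 Y135.23
G1 X123.91 Y125.25
M5
G0 X121.41 Y103.32
M3 S614
G1 X70.91 Y170.88 F1767
M5
G0 X215.60 Y160.87
M3 S614
G1 X204.23 Y195.87 F1767
G1 X174.46 Y217.50
G1 X137.66 Y217.50
G1 X107.89 Y195.87
G1 X96.52 Y160.87
G1 X107.89 Y125.87
G1 X137.66 Y104.24
G1 X174.46 Y104.24
G1 X204.23 Y125.87
G1 X215.60 Y160.87
M5
G0 X0.00 Y0.00

viewBox `0 0 255.94 223.86` with mm width/height → 1 unit = 1 mm. Flip: y_m = 223.86 − y_svg.

**Shape 1** — `<path>` cubic bezier, stroke `#0000ff` → cut (S793, F783). Control points (SVG): P0=(70.59,79.03), P1=(77.86,72.07), P2=(107.00,79.66), P3=(123.91,98.61); sampled at t=k/5. Machine vertices: (70.59,144.83) → (77.30,147.29) → (87.63,146.40) → (99.93,142.33) → (112.57,135.23) → (123.91,125.25). Open path.

**Shape 2** — `<polyline>` line segment, stroke `#ff8800` → score (S614, F1767). Machine vertices: (121.41,103.32) → (70.91,170.88). Open path.

**Shape 3** — `<circle>` circle, stroke `#ff8800` → score (S614, F1767). Machine vertices: (215.60,160.87) → (204.23,195.87) → (174.46,217.50) → (137.66,217.50) → (107.89,195.87) → (96.52,160.87) → (107.89,125.87) → (137.66,104.24) → (174.46,104.24) → (204.23,125.87) → (215.60,160.87). Closed: final G1 returns to the first vertex.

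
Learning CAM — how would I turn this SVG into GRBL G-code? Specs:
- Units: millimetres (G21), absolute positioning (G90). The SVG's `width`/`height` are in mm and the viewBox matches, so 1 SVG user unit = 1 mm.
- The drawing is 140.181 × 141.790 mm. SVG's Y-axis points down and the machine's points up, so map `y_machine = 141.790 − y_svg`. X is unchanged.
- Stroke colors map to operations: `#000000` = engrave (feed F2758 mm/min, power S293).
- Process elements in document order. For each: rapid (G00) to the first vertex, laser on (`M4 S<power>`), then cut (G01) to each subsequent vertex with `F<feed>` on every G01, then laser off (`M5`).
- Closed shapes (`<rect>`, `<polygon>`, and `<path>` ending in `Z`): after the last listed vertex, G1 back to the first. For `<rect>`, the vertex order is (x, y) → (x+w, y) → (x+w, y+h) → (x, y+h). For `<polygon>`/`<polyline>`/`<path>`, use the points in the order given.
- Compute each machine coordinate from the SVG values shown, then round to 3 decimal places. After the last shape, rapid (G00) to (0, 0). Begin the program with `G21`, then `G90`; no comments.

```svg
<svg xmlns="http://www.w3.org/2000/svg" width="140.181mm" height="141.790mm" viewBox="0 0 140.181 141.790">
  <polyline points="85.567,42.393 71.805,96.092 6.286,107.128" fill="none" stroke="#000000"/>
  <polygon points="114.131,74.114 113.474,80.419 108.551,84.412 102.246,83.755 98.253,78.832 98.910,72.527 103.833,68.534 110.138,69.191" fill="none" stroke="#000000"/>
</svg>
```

1 u = 1 mm; y_m = 141.790 − y.

[1] `<polyline>` open polyline, #000000→engrave S293 F2758: (85.567,99.397) → (71.805,45.698) → (6.286,34.662)

[2] `<polygon>` regular polygon, #000000→engrave S293 F2758: (114.131,67.676) → (113.474,61.371) → (108.551,57.378) → (102.246,58.035) → (98.253,62.958) → (98.910,69.263) → (103.833,73.256) → (110.138,72.599) → (114.131,67.676) (closed)

G21
G90
G00 X85.567 Y99.397
M4 S293
G01 X71.805 Y45.698 F2758
G01 X6.286 Y34.662 F2758
M5
G00 X114.131 Y67.676
M4 S293
G01 X113.474 Y61.371 F2758
G01 X108.551 Y57.378 F2758
G01 X102.246 Y58.035 F2758
G01 X98.253 Y62.958 F2758
G01 X98.910 Y69.263 F2758
G01 X103.833 Y73.256 F2758
G01 X110.138 Y72.599 F2758
G01 X114.131 Y67.676 F2758
M5
G00 X0.000 Y0.000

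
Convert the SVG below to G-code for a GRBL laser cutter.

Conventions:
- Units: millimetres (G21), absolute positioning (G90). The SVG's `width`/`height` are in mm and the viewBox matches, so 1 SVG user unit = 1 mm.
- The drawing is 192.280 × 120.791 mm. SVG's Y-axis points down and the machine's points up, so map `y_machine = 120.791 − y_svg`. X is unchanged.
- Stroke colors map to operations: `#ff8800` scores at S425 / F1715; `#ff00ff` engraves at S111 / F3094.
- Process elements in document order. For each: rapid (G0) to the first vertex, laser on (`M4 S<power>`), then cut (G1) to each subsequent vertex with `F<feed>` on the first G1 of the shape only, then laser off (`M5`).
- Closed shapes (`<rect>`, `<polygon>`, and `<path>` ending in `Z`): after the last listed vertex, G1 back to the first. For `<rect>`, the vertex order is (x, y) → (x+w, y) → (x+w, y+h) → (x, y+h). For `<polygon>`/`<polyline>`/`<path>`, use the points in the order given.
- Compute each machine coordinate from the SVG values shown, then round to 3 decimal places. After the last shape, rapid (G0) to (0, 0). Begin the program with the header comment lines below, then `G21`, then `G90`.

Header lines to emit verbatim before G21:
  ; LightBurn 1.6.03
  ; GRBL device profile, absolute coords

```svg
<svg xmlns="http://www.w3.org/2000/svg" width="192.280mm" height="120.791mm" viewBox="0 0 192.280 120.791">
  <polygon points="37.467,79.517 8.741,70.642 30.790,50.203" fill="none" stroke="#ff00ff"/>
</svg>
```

1 u = 1 mm; y_m = 120.791 − y.

[1] `<polygon>` regular polygon, #ff00ff→engrave S111 F3094: (37.467,41.274) → (8.741,50.149) → (30.790,70.588) → (37.467,41.274) (closed)

; LightBurn 1.6.03
; GRBL device profile, absolute coords
G21
G90
G0 X37.467 Y41.274
M4 S111
G1 X8.741 Y50.149 F3094
G1 X30.790 Y70.588
G1 X37.467 Y41.274
M5
G0 X0.000 Y0.000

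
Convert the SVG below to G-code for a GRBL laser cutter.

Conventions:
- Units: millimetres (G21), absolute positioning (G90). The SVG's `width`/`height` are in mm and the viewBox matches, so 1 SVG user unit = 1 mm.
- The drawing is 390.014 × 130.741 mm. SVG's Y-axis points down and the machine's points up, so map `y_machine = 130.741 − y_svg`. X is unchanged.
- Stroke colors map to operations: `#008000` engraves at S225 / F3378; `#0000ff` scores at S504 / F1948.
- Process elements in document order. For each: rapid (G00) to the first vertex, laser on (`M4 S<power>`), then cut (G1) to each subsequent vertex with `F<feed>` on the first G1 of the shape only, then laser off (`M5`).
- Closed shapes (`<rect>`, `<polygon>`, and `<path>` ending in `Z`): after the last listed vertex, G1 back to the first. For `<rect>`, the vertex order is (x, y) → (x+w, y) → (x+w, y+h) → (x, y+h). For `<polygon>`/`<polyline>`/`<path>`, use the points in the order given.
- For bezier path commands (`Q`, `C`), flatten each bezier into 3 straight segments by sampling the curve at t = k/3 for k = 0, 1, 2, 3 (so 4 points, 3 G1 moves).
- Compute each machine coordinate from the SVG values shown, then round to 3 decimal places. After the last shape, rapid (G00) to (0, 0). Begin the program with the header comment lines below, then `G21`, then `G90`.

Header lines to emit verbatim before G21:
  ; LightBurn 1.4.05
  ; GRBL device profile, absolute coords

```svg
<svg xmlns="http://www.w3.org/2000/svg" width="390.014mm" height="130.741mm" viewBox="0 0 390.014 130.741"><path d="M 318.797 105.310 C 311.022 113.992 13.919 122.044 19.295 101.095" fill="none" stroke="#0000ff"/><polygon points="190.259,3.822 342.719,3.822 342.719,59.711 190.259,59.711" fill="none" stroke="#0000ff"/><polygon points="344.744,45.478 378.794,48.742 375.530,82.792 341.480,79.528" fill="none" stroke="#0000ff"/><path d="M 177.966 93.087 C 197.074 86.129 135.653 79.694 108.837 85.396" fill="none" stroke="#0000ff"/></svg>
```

viewBox `0 0 390.014 130.741` with mm width/height → 1 unit = 1 mm. Flip: y_m = 130.741 − y_svg.

**Shape 1** — `<path>` cubic bezier, stroke `#0000ff` → score (S504, F1948). Control points (SVG): P0=(318.797,105.310), P1=(311.022,113.992), P2=(13.919,122.044), P3=(19.295,101.095); sampled at t=k/3. Machine vertices: (318.797,25.431) → (236.498,18.010) → (92.827,17.313) → (19.295,29.646). Open path.

**Shape 2** — `<polygon>` rectangle, stroke `#0000ff` → score (S504, F1948). Machine vertices: (190.259,126.919) → (342.719,126.919) → (342.719,71.030) → (190.259,71.030) → (190.259,126.919). Closed: final G1 returns to the first vertex.

**Shape 3** — `<polygon>` regular polygon, stroke `#0000ff` → score (S504, F1948). Machine vertices: (344.744,85.263) → (378.794,81.999) → (375.530,47.949) → (341.480,51.213) → (344.744,85.263). Closed: final G1 returns to the first vertex.

**Shape 4** — `<path>` cubic bezier, stroke `#0000ff` → score (S504, F1948). Control points (SVG): P0=(177.966,93.087), P1=(197.074,86.129), P2=(135.653,79.694), P3=(108.837,85.396); sampled at t=k/3. Machine vertices: (177.966,37.654) → (174.495,44.008) → (142.924,47.431) → (108.837,45.345). Open path.

; LightBurn 1.4.05
; GRBL device profile, absolute coords
G21
G90
G00 X318.797 Y25.431
M4 S504
G1 X236.498 Y18.010 F1948
G1 X92.827 Y17.313
G1 X19.295 Y29.646
M5
G00 X190.259 Y126.919
M4 S504
G1 X342.719 Y126.919 F1948
G1 X342.719 Y71.030
G1 X190.259 Y71.030
G1 X190.259 Y126.919
M5
G00 X344.744 Y85.263
M4 S504
G1 X378.794 Y81.999 F1948
G1 X375.530 Y47.949
G1 X341.480 Y51.213
G1 X344.744 Y85.263
M5
G00 X177.966 Y37.654
M4 S504
G1 X174.495 Y44.008 F1948
G1 X142.924 Y47.431
G1 X108.837 Y45.345
M5
G00 X0.000 Y0.000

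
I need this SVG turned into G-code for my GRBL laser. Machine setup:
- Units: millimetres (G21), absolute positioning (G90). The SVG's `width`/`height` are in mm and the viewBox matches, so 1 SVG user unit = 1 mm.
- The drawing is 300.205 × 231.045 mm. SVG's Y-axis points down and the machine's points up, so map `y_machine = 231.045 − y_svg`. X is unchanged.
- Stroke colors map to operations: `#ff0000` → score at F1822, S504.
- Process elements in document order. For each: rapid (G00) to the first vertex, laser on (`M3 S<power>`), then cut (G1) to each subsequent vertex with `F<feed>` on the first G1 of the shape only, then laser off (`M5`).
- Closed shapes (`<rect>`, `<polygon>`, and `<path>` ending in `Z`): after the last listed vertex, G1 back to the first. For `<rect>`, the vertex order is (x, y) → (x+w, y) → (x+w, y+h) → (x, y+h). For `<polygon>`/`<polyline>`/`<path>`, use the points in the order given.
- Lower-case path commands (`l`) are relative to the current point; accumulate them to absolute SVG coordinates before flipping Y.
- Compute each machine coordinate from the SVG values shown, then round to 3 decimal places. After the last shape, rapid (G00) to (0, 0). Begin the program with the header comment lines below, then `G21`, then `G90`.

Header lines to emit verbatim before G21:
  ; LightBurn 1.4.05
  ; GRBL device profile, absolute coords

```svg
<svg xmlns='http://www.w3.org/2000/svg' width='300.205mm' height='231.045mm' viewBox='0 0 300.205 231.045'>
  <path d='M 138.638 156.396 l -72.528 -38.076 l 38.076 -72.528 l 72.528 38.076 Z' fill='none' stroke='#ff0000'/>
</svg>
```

viewBox `0 0 300.205 231.045` with mm width/height → 1 unit = 1 mm. Flip: y_m = 231.045 − y_svg.

**Shape 1** — `<path>` regular polygon, stroke `#ff0000` → score (S504, F1822). Machine vertices: (138.638,74.649) → (66.110,112.725) → (104.186,185.253) → (176.714,147.177) → (138.638,74.649). Closed: final G1 returns to the first vertex.

; LightBurn 1.4.05
; GRBL device profile, absolute coords
G21
G90
G00 X138.638 Y74.649
M3 S504
G1 X66.110 Y112.725 F1822
G1 X104.186 Y185.253
G1 X176.714 Y147.177
G1 X138.638 Y74.649
M5
G00 X0.000 Y0.000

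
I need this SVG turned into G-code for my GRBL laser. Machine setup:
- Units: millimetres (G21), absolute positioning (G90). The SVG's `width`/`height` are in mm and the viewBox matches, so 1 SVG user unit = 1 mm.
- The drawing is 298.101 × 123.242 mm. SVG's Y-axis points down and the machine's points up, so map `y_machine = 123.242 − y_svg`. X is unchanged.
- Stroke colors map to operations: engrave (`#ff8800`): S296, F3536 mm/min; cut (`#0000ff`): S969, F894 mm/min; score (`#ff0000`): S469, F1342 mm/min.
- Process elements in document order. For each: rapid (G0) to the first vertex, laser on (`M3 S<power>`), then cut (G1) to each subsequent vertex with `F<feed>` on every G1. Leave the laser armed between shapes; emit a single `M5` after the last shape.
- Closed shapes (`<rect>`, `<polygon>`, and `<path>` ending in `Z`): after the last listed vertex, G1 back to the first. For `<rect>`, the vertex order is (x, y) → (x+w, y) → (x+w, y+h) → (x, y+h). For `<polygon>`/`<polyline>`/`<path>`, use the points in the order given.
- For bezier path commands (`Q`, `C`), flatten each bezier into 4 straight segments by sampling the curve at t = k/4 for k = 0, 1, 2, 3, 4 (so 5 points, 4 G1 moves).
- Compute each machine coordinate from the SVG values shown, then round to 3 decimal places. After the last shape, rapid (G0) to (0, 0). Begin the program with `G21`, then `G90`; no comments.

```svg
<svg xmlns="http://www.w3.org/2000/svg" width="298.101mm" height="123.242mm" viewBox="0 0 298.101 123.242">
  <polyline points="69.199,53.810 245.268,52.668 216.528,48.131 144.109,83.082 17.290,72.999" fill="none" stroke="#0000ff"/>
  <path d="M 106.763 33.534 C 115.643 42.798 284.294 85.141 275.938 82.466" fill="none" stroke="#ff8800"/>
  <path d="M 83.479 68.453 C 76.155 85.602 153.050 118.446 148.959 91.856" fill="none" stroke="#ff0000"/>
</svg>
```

1 u = 1 mm; y_m = 123.242 − y.

[1] `<polyline>` open polyline, #0000ff→cut S969 F894: (69.199,69.432) → (245.268,70.574) → (216.528,75.111) → (144.109,40.160) → (17.290,50.243)

[2] `<path>` cubic bezier, #ff8800→engrave S296 F3536: (106.763,89.708) → (138.118,77.778) → (197.814,60.765) → (254.278,45.990) → (275.938,40.776)

[3] `<path>` cubic bezier, #ff0000→score S469 F1342: (83.479,54.789) → (91.196,40.158) → (115.007,26.685) → (139.424,21.413) → (148.959,31.386)

G21
G90
G0 X69.199 Y69.432
M3 S969
G1 X245.268 Y70.574 F894
G1 X216.528 Y75.111 F894
G1 X144.109 Y40.160 F894
G1 X17.290 Y50.243 F894
G0 X106.763 Y89.708
M3 S296
G1 X138.118 Y77.778 F3536
G1 X197.814 Y60.765 F3536
G1 X254.278 Y45.990 F3536
G1 X275.938 Y40.776 F3536
G0 X83.479 Y54.789
M3 S469
G1 X91.196 Y40.158 F1342
G1 X115.007 Y26.685 F1342
G1 X139.424 Y21.413 F1342
G1 X148.959 Y31.386 F1342
M5
G0 X0.000 Y0.000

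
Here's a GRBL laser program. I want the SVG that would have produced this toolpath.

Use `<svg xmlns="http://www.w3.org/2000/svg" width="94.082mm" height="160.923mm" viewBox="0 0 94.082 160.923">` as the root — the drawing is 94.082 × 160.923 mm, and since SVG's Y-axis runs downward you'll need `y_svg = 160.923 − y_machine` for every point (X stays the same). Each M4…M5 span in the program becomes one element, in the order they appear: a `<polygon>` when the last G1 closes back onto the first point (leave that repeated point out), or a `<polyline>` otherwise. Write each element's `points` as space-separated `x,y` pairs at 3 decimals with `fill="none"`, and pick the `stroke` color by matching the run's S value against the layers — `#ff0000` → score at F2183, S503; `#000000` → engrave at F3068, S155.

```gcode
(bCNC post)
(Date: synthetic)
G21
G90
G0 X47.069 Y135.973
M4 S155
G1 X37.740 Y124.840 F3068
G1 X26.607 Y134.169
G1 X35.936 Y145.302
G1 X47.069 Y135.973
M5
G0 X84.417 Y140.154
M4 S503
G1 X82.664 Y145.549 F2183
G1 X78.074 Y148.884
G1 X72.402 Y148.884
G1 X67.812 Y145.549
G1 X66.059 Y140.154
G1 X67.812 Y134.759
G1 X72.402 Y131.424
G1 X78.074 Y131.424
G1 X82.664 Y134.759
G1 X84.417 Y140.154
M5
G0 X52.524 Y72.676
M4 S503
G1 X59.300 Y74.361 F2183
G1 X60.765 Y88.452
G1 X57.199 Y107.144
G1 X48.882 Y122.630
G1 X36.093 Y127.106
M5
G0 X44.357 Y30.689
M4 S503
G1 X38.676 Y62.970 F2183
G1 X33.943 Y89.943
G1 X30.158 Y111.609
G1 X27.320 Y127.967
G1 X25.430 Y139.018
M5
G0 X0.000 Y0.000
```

<svg xmlns="http://www.w3.org/2000/svg" width="94.082mm" height="160.923mm" viewBox="0 0 94.082 160.923">
  <polygon points="47.069,24.950 37.740,36.083 26.607,26.754 35.936,15.621" fill="none" stroke="#000000"/>
  <polygon points="84.417,20.769 82.664,15.374 78.074,12.039 72.402,12.039 67.812,15.374 66.059,20.769 67.812,26.164 72.402,29.499 78.074,29.499 82.664,26.164" fill="none" stroke="#ff0000"/>
  <polyline points="52.524,88.247 59.300,86.562 60.765,72.471 57.199,53.779 48.882,38.293 36.093,33.817" fill="none" stroke="#ff0000"/>
  <polyline points="44.357,130.234 38.676,97.953 33.943,70.980 30.158,49.314 27.320,32.956 25.430,21.905" fill="none" stroke="#ff0000"/>
</svg>

Each laser-on run becomes one SVG element. Flip Y back into SVG space with y_svg = 160.923 − y_machine.

Run 1: S155 ⇒ engrave layer `#000000`. The run returns to its start, so emit a `<polygon>` with points (Y-flipped): 47.069,24.950 37.740,36.083 26.607,26.754 35.936,15.621.

Run 2: S503 ⇒ score layer `#ff0000`. The run returns to its start, so emit a `<polygon>` with points (Y-flipped): 84.417,20.769 82.664,15.374 78.074,12.039 72.402,12.039 67.812,15.374 66.059,20.769 67.812,26.164 72.402,29.499 78.074,29.499 82.664,26.164.

Run 3: S503 ⇒ score layer `#ff0000`. The run is open, so emit a `<polyline>` with points (Y-flipped): 52.524,88.247 59.300,86.562 60.765,72.471 57.199,53.779 48.882,38.293 36.093,33.817.

Run 4: power S503 maps to stroke `#ff0000` (score). The run is open, so emit a `<polyline>` with points (Y-flipped): 44.357,130.234 38.676,97.953 33.943,70.980 30.158,49.314 27.320,32.956 25.430,21.905.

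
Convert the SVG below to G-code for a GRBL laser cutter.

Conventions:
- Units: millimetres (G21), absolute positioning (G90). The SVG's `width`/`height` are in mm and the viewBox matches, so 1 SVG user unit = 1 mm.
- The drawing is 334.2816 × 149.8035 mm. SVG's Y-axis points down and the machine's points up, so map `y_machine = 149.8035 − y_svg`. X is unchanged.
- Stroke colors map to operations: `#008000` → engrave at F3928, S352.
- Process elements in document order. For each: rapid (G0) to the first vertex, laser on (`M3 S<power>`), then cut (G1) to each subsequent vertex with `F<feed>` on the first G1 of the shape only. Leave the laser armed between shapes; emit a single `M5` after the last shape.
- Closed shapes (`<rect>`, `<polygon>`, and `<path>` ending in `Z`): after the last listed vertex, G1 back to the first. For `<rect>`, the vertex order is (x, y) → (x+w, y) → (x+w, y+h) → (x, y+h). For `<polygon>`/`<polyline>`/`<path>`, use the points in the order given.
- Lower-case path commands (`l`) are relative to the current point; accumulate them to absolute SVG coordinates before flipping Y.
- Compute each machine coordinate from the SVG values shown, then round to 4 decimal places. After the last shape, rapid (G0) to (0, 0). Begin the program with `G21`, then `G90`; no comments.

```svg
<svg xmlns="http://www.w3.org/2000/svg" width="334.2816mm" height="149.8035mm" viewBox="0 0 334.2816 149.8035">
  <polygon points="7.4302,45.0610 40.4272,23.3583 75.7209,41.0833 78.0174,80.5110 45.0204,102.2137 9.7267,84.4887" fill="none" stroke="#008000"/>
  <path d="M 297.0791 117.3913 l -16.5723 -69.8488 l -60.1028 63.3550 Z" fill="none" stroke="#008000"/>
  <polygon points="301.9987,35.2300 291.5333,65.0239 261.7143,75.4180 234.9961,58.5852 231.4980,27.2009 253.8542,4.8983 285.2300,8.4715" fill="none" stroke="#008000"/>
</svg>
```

1 u = 1 mm; y_m = 149.8035 − y.

[1] `<polygon>` regular polygon, #008000→engrave S352 F3928: (7.4302,104.7425) → (40.4272,126.4452) → (75.7209,108.7202) → (78.0174,69.2925) → (45.0204,47.5898) → (9.7267,65.3148) → (7.4302,104.7425) (closed)

[2] `<path>` closed polygon, #008000→engrave S352 F3928: (297.0791,32.4122) → (280.5068,102.2610) → (220.4040,38.9060) → (297.0791,32.4122) (closed)

[3] `<polygon>` regular polygon, #008000→engrave S352 F3928: (301.9987,114.5735) → (291.5333,84.7796) → (261.7143,74.3855) → (234.9961,91.2183) → (231.4980,122.6026) → (253.8542,144.9052) → (285.2300,141.3320) → (301.9987,114.5735) (closed)

G21
G90
G0 X7.4302 Y104.7425
M3 S352
G1 X40.4272 Y126.4452 F3928
G1 X75.7209 Y108.7202
G1 X78.0174 Y69.2925
G1 X45.0204 Y47.5898
G1 X9.7267 Y65.3148
G1 X7.4302 Y104.7425
G0 X297.0791 Y32.4122
M3 S352
G1 X280.5068 Y102.2610 F3928
G1 X220.4040 Y38.9060
G1 X297.0791 Y32.4122
G0 X301.9987 Y114.5735
M3 S352
G1 X291.5333 Y84.7796 F3928
G1 X261.7143 Y74.3855
G1 X234.9961 Y91.2183
G1 X231.4980 Y122.6026
G1 X253.8542 Y144.9052
G1 X285.2300 Y141.3320
G1 X301.9987 Y114.5735
M5
G0 X0.0000 Y0.0000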